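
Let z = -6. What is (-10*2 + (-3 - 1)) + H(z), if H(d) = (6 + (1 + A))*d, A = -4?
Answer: -42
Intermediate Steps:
H(d) = 3*d (H(d) = (6 + (1 - 4))*d = (6 - 3)*d = 3*d)
(-10*2 + (-3 - 1)) + H(z) = (-10*2 + (-3 - 1)) + 3*(-6) = (-20 - 4) - 18 = -24 - 18 = -42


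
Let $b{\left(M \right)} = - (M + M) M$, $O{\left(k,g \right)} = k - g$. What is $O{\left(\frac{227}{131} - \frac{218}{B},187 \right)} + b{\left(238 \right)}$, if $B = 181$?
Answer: $- \frac{2690593196}{23711} \approx -1.1347 \cdot 10^{5}$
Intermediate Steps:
$b{\left(M \right)} = - 2 M^{2}$ ($b{\left(M \right)} = - 2 M M = - 2 M^{2}$)
$O{\left(\frac{227}{131} - \frac{218}{B},187 \right)} + b{\left(238 \right)} = \left(\left(\frac{227}{131} - \frac{218}{181}\right) - 187\right) - 2 \cdot 238^{2} = \left(\left(227 \cdot \frac{1}{131} - \frac{218}{181}\right) - 187\right) - 113288 = \left(\left(\frac{227}{131} - \frac{218}{181}\right) - 187\right) - 113288 = \left(\frac{12529}{23711} - 187\right) - 113288 = - \frac{4421428}{23711} - 113288 = - \frac{2690593196}{23711}$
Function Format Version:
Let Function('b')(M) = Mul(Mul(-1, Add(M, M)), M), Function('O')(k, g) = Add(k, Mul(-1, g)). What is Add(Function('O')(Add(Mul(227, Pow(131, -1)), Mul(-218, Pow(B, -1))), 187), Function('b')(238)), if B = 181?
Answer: Rational(-2690593196, 23711) ≈ -1.1347e+5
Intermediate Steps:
Function('b')(M) = Mul(-2, Pow(M, 2)) (Function('b')(M) = Mul(Mul(-1, Mul(2, M)), M) = Mul(Mul(-2, M), M) = Mul(-2, Pow(M, 2)))
Add(Function('O')(Add(Mul(227, Pow(131, -1)), Mul(-218, Pow(B, -1))), 187), Function('b')(238)) = Add(Add(Add(Mul(227, Pow(131, -1)), Mul(-218, Pow(181, -1))), Mul(-1, 187)), Mul(-2, Pow(238, 2))) = Add(Add(Add(Mul(227, Rational(1, 131)), Mul(-218, Rational(1, 181))), -187), Mul(-2, 56644)) = Add(Add(Add(Rational(227, 131), Rational(-218, 181)), -187), -113288) = Add(Add(Rational(12529, 23711), -187), -113288) = Add(Rational(-4421428, 23711), -113288) = Rational(-2690593196, 23711)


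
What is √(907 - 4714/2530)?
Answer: 3*√160935830/1265 ≈ 30.085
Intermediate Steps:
√(907 - 4714/2530) = √(907 - 4714*1/2530) = √(907 - 2357/1265) = √(1144998/1265) = 3*√160935830/1265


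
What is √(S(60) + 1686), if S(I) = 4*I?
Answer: 3*√214 ≈ 43.886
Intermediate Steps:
√(S(60) + 1686) = √(4*60 + 1686) = √(240 + 1686) = √1926 = 3*√214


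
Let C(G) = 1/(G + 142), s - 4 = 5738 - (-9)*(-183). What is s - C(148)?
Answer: 1187549/290 ≈ 4095.0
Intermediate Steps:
s = 4095 (s = 4 + (5738 - (-9)*(-183)) = 4 + (5738 - 1*1647) = 4 + (5738 - 1647) = 4 + 4091 = 4095)
C(G) = 1/(142 + G)
s - C(148) = 4095 - 1/(142 + 148) = 4095 - 1/290 = 1187549/290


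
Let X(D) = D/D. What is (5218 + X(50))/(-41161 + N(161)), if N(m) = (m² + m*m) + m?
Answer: 5219/10842 ≈ 0.48137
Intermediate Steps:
N(m) = m + 2*m² (N(m) = (m² + m²) + m = 2*m² + m = m + 2*m²)
X(D) = 1
(5218 + X(50))/(-41161 + N(161)) = (5218 + 1)/(-41161 + 161*(1 + 2*161)) = 5219/(-41161 + 161*(1 + 322)) = 5219/(-41161 + 161*323) = 5219/(-41161 + 52003) = 5219/10842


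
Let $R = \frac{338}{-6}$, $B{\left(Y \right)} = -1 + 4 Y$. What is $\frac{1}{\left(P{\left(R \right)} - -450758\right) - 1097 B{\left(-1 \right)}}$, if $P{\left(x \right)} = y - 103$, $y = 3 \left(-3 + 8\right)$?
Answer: $\frac{1}{456155} \approx 2.1922 \cdot 10^{-6}$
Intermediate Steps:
$y = 15$ ($y = 3 \cdot 5 = 15$)
$R = - \frac{169}{3}$ ($R = 338 \left(- \frac{1}{6}\right) = - \frac{169}{3} \approx -56.333$)
$P{\left(x \right)} = -88$ ($P{\left(x \right)} = 15 - 103 = -88$)
$\frac{1}{\left(P{\left(R \right)} - -450758\right) - 1097 B{\left(-1 \right)}} = \frac{1}{\left(-88 - -450758\right) - 1097 \left(-1 + 4 \left(-1\right)\right)} = \frac{1}{\left(-88 + 450758\right) - 1097 \left(-1 - 4\right)} = \frac{1}{450670 - -5485} = \frac{1}{450670 + 5485} = \frac{1}{456155}$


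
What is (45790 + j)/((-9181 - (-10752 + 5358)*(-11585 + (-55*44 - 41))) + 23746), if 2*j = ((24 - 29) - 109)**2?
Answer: -52288/75749559 ≈ -0.00069027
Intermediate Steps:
j = 6498 (j = ((24 - 29) - 109)**2/2 = (-5 - 109)**2/2 = (1/2)*(-114)**2 = (1/2)*12996 = 6498)
(45790 + j)/((-9181 - (-10752 + 5358)*(-11585 + (-55*44 - 41))) + 23746) = (45790 + 6498)/((-9181 - (-10752 + 5358)*(-11585 + (-55*44 - 41))) + 23746) = 52288/((-9181 - (-5394)*(-11585 + (-2420 - 41))) + 23746) = 52288/((-9181 - (-5394)*(-11585 - 2461)) + 23746) = 52288/((-9181 - (-5394)*(-14046)) + 23746) = 52288/((-9181 - 1*75764124) + 23746) = 52288/((-9181 - 75764124) + 23746) = 52288/(-75773305 + 23746) = 52288/(-75749559) = 52288*(-1/75749559) = -52288/75749559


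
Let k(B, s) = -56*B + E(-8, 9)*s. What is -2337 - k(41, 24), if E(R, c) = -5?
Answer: 79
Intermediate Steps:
k(B, s) = -56*B - 5*s
-2337 - k(41, 24) = -2337 - (-56*41 - 5*24) = -2337 - (-2296 - 120) = -2337 - 1*(-2416) = -2337 + 2416 = 79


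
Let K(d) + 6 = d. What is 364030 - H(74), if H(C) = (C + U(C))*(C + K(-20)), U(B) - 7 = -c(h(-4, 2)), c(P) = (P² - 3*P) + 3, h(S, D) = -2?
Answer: 360766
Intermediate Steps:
K(d) = -6 + d
c(P) = 3 + P² - 3*P
U(B) = -6 (U(B) = 7 - (3 + (-2)² - 3*(-2)) = 7 - (3 + 4 + 6) = 7 - 1*13 = 7 - 13 = -6)
H(C) = (-26 + C)*(-6 + C) (H(C) = (C - 6)*(C + (-6 - 20)) = (-6 + C)*(C - 26) = (-6 + C)*(-26 + C) = (-26 + C)*(-6 + C))
364030 - H(74) = 364030 - (156 + 74² - 32*74) = 364030 - (156 + 5476 - 2368) = 364030 - 1*3264 = 364030 - 3264 = 360766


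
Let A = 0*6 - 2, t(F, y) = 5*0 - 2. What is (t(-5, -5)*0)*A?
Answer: 0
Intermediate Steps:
t(F, y) = -2 (t(F, y) = 0 - 2 = -2)
A = -2 (A = 0 - 2 = -2)
(t(-5, -5)*0)*A = -2*0*(-2) = 0*(-2) = 0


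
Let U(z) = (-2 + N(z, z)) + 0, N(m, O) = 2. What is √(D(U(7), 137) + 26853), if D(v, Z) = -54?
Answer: √26799 ≈ 163.70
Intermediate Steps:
U(z) = 0 (U(z) = (-2 + 2) + 0 = 0 + 0 = 0)
√(D(U(7), 137) + 26853) = √(-54 + 26853) = √26799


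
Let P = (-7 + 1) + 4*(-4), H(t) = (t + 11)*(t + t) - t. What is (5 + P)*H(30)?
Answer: -41310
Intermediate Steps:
H(t) = -t + 2*t*(11 + t) (H(t) = (11 + t)*(2*t) - t = 2*t*(11 + t) - t = -t + 2*t*(11 + t))
P = -22 (P = -6 - 16 = -22)
(5 + P)*H(30) = (5 - 22)*(30*(21 + 2*30)) = -510*(21 + 60) = -510*81 = -17*2430 = -41310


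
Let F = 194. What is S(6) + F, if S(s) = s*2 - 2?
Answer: 204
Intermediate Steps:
S(s) = -2 + 2*s (S(s) = 2*s - 2 = -2 + 2*s)
S(6) + F = (-2 + 2*6) + 194 = (-2 + 12) + 194 = 10 + 194 = 204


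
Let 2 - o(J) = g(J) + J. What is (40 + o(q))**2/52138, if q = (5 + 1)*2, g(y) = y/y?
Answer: 841/52138 ≈ 0.016130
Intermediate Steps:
g(y) = 1
q = 12 (q = 6*2 = 12)
o(J) = 1 - J (o(J) = 2 - (1 + J) = 2 + (-1 - J) = 1 - J)
(40 + o(q))**2/52138 = (40 + (1 - 1*12))**2/52138 = (40 + (1 - 12))**2*(1/52138) = (40 - 11)**2*(1/52138) = 29**2*(1/52138) = 841*(1/52138) = 841/52138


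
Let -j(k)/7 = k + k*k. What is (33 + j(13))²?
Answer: 1540081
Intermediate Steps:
j(k) = -7*k - 7*k² (j(k) = -7*(k + k*k) = -7*(k + k²) = -7*k - 7*k²)
(33 + j(13))² = (33 - 7*13*(1 + 13))² = (33 - 7*13*14)² = (33 - 1274)² = (-1241)² = 1540081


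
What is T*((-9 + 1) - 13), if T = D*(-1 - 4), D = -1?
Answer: -105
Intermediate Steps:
T = 5 (T = -(-1 - 4) = -1*(-5) = 5)
T*((-9 + 1) - 13) = 5*((-9 + 1) - 13) = 5*(-8 - 13) = 5*(-21) = -105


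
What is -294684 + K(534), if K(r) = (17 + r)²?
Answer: 8917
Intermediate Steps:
-294684 + K(534) = -294684 + (17 + 534)² = -294684 + 551² = -294684 + 303601 = 8917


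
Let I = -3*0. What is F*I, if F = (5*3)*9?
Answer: 0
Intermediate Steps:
I = 0
F = 135 (F = 15*9 = 135)
F*I = 135*0 = 0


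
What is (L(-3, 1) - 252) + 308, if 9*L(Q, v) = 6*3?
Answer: 58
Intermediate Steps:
L(Q, v) = 2 (L(Q, v) = (6*3)/9 = (⅑)*18 = 2)
(L(-3, 1) - 252) + 308 = (2 - 252) + 308 = -250 + 308 = 58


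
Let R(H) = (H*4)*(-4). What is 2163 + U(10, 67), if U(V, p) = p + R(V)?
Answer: 2070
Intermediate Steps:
R(H) = -16*H (R(H) = (4*H)*(-4) = -16*H)
U(V, p) = p - 16*V
2163 + U(10, 67) = 2163 + (67 - 16*10) = 2163 + (67 - 160) = 2163 - 93 = 2070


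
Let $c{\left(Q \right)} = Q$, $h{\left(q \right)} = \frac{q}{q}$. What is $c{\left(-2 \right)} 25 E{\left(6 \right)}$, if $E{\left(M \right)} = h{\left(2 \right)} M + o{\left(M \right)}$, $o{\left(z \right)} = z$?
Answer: $-600$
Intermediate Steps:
$h{\left(q \right)} = 1$
$E{\left(M \right)} = 2 M$ ($E{\left(M \right)} = 1 M + M = M + M = 2 M$)
$c{\left(-2 \right)} 25 E{\left(6 \right)} = \left(-2\right) 25 \cdot 2 \cdot 6 = \left(-50\right) 12 = -600$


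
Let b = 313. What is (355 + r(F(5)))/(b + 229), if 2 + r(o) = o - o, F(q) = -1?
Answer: 353/542 ≈ 0.65129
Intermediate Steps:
r(o) = -2 (r(o) = -2 + (o - o) = -2 + 0 = -2)
(355 + r(F(5)))/(b + 229) = (355 - 2)/(313 + 229) = 353/542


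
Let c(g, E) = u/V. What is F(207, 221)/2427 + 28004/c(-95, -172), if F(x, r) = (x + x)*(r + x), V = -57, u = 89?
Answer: -1286091756/72001 ≈ -17862.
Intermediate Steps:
c(g, E) = -89/57 (c(g, E) = 89/(-57) = 89*(-1/57) = -89/57)
F(x, r) = 2*x*(r + x) (F(x, r) = (2*x)*(r + x) = 2*x*(r + x))
F(207, 221)/2427 + 28004/c(-95, -172) = (2*207*(221 + 207))/2427 + 28004/(-89/57) = (2*207*428)*(1/2427) + 28004*(-57/89) = 177192*(1/2427) - 1596228/89 = 59064/809 - 1596228/89 = -1286091756/72001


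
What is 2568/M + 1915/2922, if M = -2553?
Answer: -871567/2486622 ≈ -0.35050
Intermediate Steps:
2568/M + 1915/2922 = 2568/(-2553) + 1915/2922 = 2568*(-1/2553) + 1915*(1/2922) = -856/851 + 1915/2922 = -871567/2486622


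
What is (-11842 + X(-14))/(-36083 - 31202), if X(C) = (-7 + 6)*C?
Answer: 11828/67285 ≈ 0.17579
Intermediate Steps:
X(C) = -C
(-11842 + X(-14))/(-36083 - 31202) = (-11842 - 1*(-14))/(-36083 - 31202) = (-11842 + 14)/(-67285) = -11828*(-1/67285) = 11828/67285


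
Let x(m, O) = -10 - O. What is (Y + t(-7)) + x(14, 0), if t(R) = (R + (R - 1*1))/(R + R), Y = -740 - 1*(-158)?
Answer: -8273/14 ≈ -590.93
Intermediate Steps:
Y = -582 (Y = -740 + 158 = -582)
t(R) = (-1 + 2*R)/(2*R) (t(R) = (R + (R - 1))/((2*R)) = (R + (-1 + R))*(1/(2*R)) = (-1 + 2*R)*(1/(2*R)) = (-1 + 2*R)/(2*R))
(Y + t(-7)) + x(14, 0) = (-582 + (-½ - 7)/(-7)) + (-10 - 1*0) = (-582 - ⅐*(-15/2)) + (-10 + 0) = (-582 + 15/14) - 10 = -8133/14 - 10 = -8273/14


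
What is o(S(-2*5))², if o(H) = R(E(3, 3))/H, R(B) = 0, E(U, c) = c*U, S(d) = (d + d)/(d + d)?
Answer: 0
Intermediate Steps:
S(d) = 1 (S(d) = (2*d)/((2*d)) = (2*d)*(1/(2*d)) = 1)
E(U, c) = U*c
o(H) = 0 (o(H) = 0/H = 0)
o(S(-2*5))² = 0² = 0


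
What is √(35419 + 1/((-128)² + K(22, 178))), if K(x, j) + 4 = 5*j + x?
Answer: √2647687703727/8646 ≈ 188.20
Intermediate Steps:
K(x, j) = -4 + x + 5*j (K(x, j) = -4 + (5*j + x) = -4 + (x + 5*j) = -4 + x + 5*j)
√(35419 + 1/((-128)² + K(22, 178))) = √(35419 + 1/((-128)² + (-4 + 22 + 5*178))) = √(35419 + 1/(16384 + (-4 + 22 + 890))) = √(35419 + 1/(16384 + 908)) = √(35419 + 1/17292) = √(612465349/17292) = √2647687703727/8646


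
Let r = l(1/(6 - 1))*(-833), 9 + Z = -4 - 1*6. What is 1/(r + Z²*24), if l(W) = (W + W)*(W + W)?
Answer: 25/213268 ≈ 0.00011722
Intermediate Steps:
Z = -19 (Z = -9 + (-4 - 1*6) = -9 + (-4 - 6) = -9 - 10 = -19)
l(W) = 4*W² (l(W) = (2*W)*(2*W) = 4*W²)
r = -3332/25 (r = (4*(1/(6 - 1))²)*(-833) = (4*(1/5)²)*(-833) = (4*(⅕)²)*(-833) = (4*(1/25))*(-833) = (4/25)*(-833) = -3332/25 ≈ -133.28)
1/(r + Z²*24) = 1/(-3332/25 + (-19)²*24) = 1/(-3332/25 + 361*24) = 1/(-3332/25 + 8664) = 1/(213268/25) = 25/213268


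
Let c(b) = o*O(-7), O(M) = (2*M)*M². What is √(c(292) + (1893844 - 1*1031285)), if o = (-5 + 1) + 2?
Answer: √863931 ≈ 929.48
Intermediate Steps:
O(M) = 2*M³
o = -2 (o = -4 + 2 = -2)
c(b) = 1372 (c(b) = -4*(-7)³ = -4*(-343) = -2*(-686) = 1372)
√(c(292) + (1893844 - 1*1031285)) = √(1372 + (1893844 - 1*1031285)) = √(1372 + (1893844 - 1031285)) = √(1372 + 862559) = √863931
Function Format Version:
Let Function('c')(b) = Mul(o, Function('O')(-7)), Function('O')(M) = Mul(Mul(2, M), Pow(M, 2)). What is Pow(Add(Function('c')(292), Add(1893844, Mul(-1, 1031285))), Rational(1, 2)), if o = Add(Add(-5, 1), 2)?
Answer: Pow(863931, Rational(1, 2)) ≈ 929.48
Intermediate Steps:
Function('O')(M) = Mul(2, Pow(M, 3))
o = -2 (o = Add(-4, 2) = -2)
Function('c')(b) = 1372 (Function('c')(b) = Mul(-2, Mul(2, Pow(-7, 3))) = Mul(-2, Mul(2, -343)) = Mul(-2, -686) = 1372)
Pow(Add(Function('c')(292), Add(1893844, Mul(-1, 1031285))), Rational(1, 2)) = Pow(Add(1372, Add(1893844, Mul(-1, 1031285))), Rational(1, 2)) = Pow(Add(1372, Add(1893844, -1031285)), Rational(1, 2)) = Pow(Add(1372, 862559), Rational(1, 2)) = Pow(863931, Rational(1, 2))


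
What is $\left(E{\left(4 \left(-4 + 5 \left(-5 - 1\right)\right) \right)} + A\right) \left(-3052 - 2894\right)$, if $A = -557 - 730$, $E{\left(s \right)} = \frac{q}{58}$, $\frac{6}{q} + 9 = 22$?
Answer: $\frac{2884975416}{377} \approx 7.6525 \cdot 10^{6}$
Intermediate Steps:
$q = \frac{6}{13}$ ($q = \frac{6}{-9 + 22} = \frac{6}{13} \approx 0.46154$)
$E{\left(s \right)} = \frac{3}{377}$ ($E{\left(s \right)} = \frac{6}{13 \cdot 58} = \frac{6}{13} \cdot \frac{1}{58} = \frac{3}{377}$)
$A = -1287$ ($A = -557 - 730 = -1287$)
$\left(E{\left(4 \left(-4 + 5 \left(-5 - 1\right)\right) \right)} + A\right) \left(-3052 - 2894\right) = \left(\frac{3}{377} - 1287\right) \left(-3052 - 2894\right) = \left(- \frac{485196}{377}\right) \left(-5946\right) = \frac{2884975416}{377}$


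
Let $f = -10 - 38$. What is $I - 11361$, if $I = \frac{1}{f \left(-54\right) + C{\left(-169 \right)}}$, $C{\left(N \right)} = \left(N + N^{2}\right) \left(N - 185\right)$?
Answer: $- \frac{114157327537}{10048176} \approx -11361.0$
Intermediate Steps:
$f = -48$ ($f = -10 - 38 = -48$)
$C{\left(N \right)} = \left(-185 + N\right) \left(N + N^{2}\right)$ ($C{\left(N \right)} = \left(N + N^{2}\right) \left(-185 + N\right) = \left(-185 + N\right) \left(N + N^{2}\right)$)
$I = - \frac{1}{10048176}$ ($I = \frac{1}{\left(-48\right) \left(-54\right) - 169 \left(-185 + \left(-169\right)^{2} - -31096\right)} = \frac{1}{2592 - 169 \left(-185 + 28561 + 31096\right)} = \frac{1}{2592 - 10050768} = \frac{1}{-10048176} = - \frac{1}{10048176} \approx -9.9521 \cdot 10^{-8}$)
$I - 11361 = - \frac{1}{10048176} - 11361 = - \frac{114157327537}{10048176}$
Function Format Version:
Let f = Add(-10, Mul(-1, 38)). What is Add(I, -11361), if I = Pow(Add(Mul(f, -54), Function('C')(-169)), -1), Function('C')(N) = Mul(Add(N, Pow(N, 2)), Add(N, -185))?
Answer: Rational(-114157327537, 10048176) ≈ -11361.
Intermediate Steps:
f = -48 (f = Add(-10, -38) = -48)
Function('C')(N) = Mul(Add(-185, N), Add(N, Pow(N, 2))) (Function('C')(N) = Mul(Add(N, Pow(N, 2)), Add(-185, N)) = Mul(Add(-185, N), Add(N, Pow(N, 2))))
I = Rational(-1, 10048176) (I = Pow(Add(Mul(-48, -54), Mul(-169, Add(-185, Pow(-169, 2), Mul(-184, -169)))), -1) = Pow(Add(2592, Mul(-169, Add(-185, 28561, 31096))), -1) = Pow(Add(2592, Mul(-169, 59472)), -1) = Pow(Add(2592, -10050768), -1) = Pow(-10048176, -1) = Rational(-1, 10048176) ≈ -9.9521e-8)
Add(I, -11361) = Add(Rational(-1, 10048176), -11361) = Rational(-114157327537, 10048176)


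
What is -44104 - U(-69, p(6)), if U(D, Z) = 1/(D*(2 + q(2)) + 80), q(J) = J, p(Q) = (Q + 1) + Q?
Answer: -8644383/196 ≈ -44104.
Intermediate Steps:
p(Q) = 1 + 2*Q (p(Q) = (1 + Q) + Q = 1 + 2*Q)
U(D, Z) = 1/(80 + 4*D) (U(D, Z) = 1/(D*(2 + 2) + 80) = 1/(D*4 + 80) = 1/(4*D + 80) = 1/(80 + 4*D))
-44104 - U(-69, p(6)) = -44104 - 1/(4*(20 - 69)) = -44104 - 1/(4*(-49)) = -44104 - (-1)/(4*49) = -44104 - 1*(-1/196) = -44104 + 1/196 = -8644383/196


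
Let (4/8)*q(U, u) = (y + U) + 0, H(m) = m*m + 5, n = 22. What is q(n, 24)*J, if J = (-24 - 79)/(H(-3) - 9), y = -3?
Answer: -3914/5 ≈ -782.80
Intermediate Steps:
H(m) = 5 + m² (H(m) = m² + 5 = 5 + m²)
J = -103/5 (J = (-24 - 79)/((5 + (-3)²) - 9) = -103/((5 + 9) - 9) = -103/(14 - 9) = -103/5 ≈ -20.600)
q(U, u) = -6 + 2*U (q(U, u) = 2*((-3 + U) + 0) = 2*(-3 + U) = -6 + 2*U)
q(n, 24)*J = (-6 + 2*22)*(-103/5) = (-6 + 44)*(-103/5) = 38*(-103/5) = -3914/5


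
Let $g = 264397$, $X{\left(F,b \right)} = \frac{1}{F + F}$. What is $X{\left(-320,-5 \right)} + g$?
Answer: $\frac{169214079}{640} \approx 2.644 \cdot 10^{5}$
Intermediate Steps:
$X{\left(F,b \right)} = \frac{1}{2 F}$
$X{\left(-320,-5 \right)} + g = \frac{1}{2 \left(-320\right)} + 264397 = \frac{1}{2} \left(- \frac{1}{320}\right) + 264397 = - \frac{1}{640} + 264397 = \frac{169214079}{640}$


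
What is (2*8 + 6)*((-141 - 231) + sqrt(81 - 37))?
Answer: -8184 + 44*sqrt(11) ≈ -8038.1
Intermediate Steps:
(2*8 + 6)*((-141 - 231) + sqrt(81 - 37)) = (16 + 6)*(-372 + sqrt(44)) = 22*(-372 + 2*sqrt(11)) = -8184 + 44*sqrt(11)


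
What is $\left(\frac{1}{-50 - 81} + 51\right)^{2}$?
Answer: $\frac{44622400}{17161} \approx 2600.2$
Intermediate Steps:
$\left(\frac{1}{-50 - 81} + 51\right)^{2} = \left(\frac{1}{-131} + 51\right)^{2} = \left(- \frac{1}{131} + 51\right)^{2} = \left(\frac{6680}{131}\right)^{2} = \frac{44622400}{17161}$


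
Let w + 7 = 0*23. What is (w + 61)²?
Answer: 2916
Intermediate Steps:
w = -7 (w = -7 + 0*23 = -7 + 0 = -7)
(w + 61)² = (-7 + 61)² = 54² = 2916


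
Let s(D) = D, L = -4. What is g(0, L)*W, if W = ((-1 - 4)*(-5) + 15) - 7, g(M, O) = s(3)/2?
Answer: 99/2 ≈ 49.500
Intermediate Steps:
g(M, O) = 3/2
W = 33 (W = (-5*(-5) + 15) - 7 = (25 + 15) - 7 = 40 - 7 = 33)
g(0, L)*W = (3/2)*33 = 99/2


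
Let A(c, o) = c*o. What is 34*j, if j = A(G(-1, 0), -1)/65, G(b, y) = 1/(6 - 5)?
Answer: -34/65 ≈ -0.52308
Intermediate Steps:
G(b, y) = 1 (G(b, y) = 1/1 = 1)
j = -1/65 (j = (1*(-1))/65 = -1*1/65 = -1/65 ≈ -0.015385)
34*j = 34*(-1/65) = -34/65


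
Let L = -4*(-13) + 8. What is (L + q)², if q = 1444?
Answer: 2262016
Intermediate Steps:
L = 60 (L = 52 + 8 = 60)
(L + q)² = (60 + 1444)² = 1504² = 2262016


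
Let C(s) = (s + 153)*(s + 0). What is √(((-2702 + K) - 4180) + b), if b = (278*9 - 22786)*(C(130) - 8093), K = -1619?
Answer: I*√582098449 ≈ 24127.0*I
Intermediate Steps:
C(s) = s*(153 + s) (C(s) = (153 + s)*s = s*(153 + s))
b = -582089948 (b = (278*9 - 22786)*(130*(153 + 130) - 8093) = (2502 - 22786)*(130*283 - 8093) = -20284*(36790 - 8093) = -20284*28697 = -582089948)
√(((-2702 + K) - 4180) + b) = √(((-2702 - 1619) - 4180) - 582089948) = √((-4321 - 4180) - 582089948) = √(-8501 - 582089948) = √(-582098449) = I*√582098449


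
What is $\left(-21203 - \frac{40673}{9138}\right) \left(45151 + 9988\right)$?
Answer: $- \frac{10685590107493}{9138} \approx -1.1694 \cdot 10^{9}$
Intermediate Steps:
$\left(-21203 - \frac{40673}{9138}\right) \left(45151 + 9988\right) = \left(-21203 - \frac{40673}{9138}\right) 55139 = \left(- \frac{193793687}{9138}\right) 55139 = - \frac{10685590107493}{9138}$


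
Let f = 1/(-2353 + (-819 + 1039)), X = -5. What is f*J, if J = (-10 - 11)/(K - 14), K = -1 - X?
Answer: -7/7110 ≈ -0.00098453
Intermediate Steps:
K = 4 (K = -1 - 1*(-5) = -1 + 5 = 4)
f = -1/2133 (f = 1/(-2353 + 220) = 1/(-2133) = -1/2133 ≈ -0.00046882)
J = 21/10 (J = (-10 - 11)/(4 - 14) = -21/(-10) = -21*(-⅒) = 21/10 ≈ 2.1000)
f*J = -1/2133*21/10 = -7/7110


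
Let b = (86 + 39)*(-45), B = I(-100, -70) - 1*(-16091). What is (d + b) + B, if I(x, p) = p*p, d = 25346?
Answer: 40712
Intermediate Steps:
I(x, p) = p²
B = 20991 (B = (-70)² - 1*(-16091) = 4900 + 16091 = 20991)
b = -5625 (b = 125*(-45) = -5625)
(d + b) + B = (25346 - 5625) + 20991 = 19721 + 20991 = 40712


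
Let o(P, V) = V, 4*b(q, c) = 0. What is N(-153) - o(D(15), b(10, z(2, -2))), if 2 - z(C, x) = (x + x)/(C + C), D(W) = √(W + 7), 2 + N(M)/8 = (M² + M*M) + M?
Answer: 373304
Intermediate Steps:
N(M) = -16 + 8*M + 16*M² (N(M) = -16 + 8*((M² + M*M) + M) = -16 + 8*((M² + M²) + M) = -16 + 8*(2*M² + M) = -16 + 8*(M + 2*M²) = -16 + (8*M + 16*M²) = -16 + 8*M + 16*M²)
D(W) = √(7 + W)
z(C, x) = 2 - x/C (z(C, x) = 2 - (x + x)/(C + C) = 2 - 2*x/(2*C) = 2 - 2*x*1/(2*C) = 2 - x/C)
b(q, c) = 0 (b(q, c) = (¼)*0 = 0)
N(-153) - o(D(15), b(10, z(2, -2))) = (-16 + 8*(-153) + 16*(-153)²) - 1*0 = (-16 - 1224 + 16*23409) + 0 = (-16 - 1224 + 374544) + 0 = 373304 + 0 = 373304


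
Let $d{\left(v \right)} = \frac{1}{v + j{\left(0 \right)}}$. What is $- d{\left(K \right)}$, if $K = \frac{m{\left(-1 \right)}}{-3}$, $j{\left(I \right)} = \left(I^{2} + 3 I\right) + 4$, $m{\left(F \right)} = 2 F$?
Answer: $- \frac{3}{14} \approx -0.21429$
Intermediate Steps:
$j{\left(I \right)} = 4 + I^{2} + 3 I$
$K = \frac{2}{3}$ ($K = \frac{2 \left(-1\right)}{-3} = \left(-2\right) \left(- \frac{1}{3}\right) = \frac{2}{3} \approx 0.66667$)
$d{\left(v \right)} = \frac{1}{4 + v}$ ($d{\left(v \right)} = \frac{1}{v + \left(4 + 0^{2} + 3 \cdot 0\right)} = \frac{1}{v + \left(4 + 0 + 0\right)} = \frac{1}{v + 4} = \frac{1}{4 + v}$)
$- d{\left(K \right)} = - \frac{1}{4 + \frac{2}{3}} = - \frac{1}{\frac{14}{3}} = \left(-1\right) \frac{3}{14} = - \frac{3}{14}$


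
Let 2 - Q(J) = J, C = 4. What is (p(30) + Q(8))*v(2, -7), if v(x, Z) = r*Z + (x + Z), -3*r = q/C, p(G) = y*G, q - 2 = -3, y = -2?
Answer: 737/2 ≈ 368.50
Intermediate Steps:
q = -1 (q = 2 - 3 = -1)
p(G) = -2*G
Q(J) = 2 - J
r = 1/12 (r = -(-1)/(3*4) = -⅓*(-¼) = 1/12 ≈ 0.083333)
v(x, Z) = x + 13*Z/12 (v(x, Z) = Z/12 + (x + Z) = Z/12 + (Z + x) = x + 13*Z/12)
(p(30) + Q(8))*v(2, -7) = (-2*30 + (2 - 1*8))*(2 + (13/12)*(-7)) = (-60 + (2 - 8))*(2 - 91/12) = (-60 - 6)*(-67/12) = -66*(-67/12) = 737/2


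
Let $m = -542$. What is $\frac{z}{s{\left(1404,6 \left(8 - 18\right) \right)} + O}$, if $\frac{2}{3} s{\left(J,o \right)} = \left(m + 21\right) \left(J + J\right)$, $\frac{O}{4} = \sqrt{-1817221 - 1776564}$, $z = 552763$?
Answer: $- \frac{23327151363}{92609174632} - \frac{552763 i \sqrt{21265}}{92609174632} \approx -0.25189 - 0.0008704 i$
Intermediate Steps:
$O = 52 i \sqrt{21265}$ ($O = 4 \sqrt{-1817221 - 1776564} = 4 \sqrt{-3593785} = 4 \cdot 13 i \sqrt{21265} = 52 i \sqrt{21265} \approx 7582.9 i$)
$s{\left(J,o \right)} = - 1563 J$ ($s{\left(J,o \right)} = \frac{3 \left(-542 + 21\right) \left(J + J\right)}{2} = \frac{3 \left(- 521 \cdot 2 J\right)}{2} = \frac{3 \left(- 1042 J\right)}{2} = - 1563 J$)
$\frac{z}{s{\left(1404,6 \left(8 - 18\right) \right)} + O} = \frac{552763}{\left(-1563\right) 1404 + 52 i \sqrt{21265}} = \frac{552763}{-2194452 + 52 i \sqrt{21265}}$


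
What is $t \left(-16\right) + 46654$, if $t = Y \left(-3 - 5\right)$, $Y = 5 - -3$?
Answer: $47678$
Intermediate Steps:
$Y = 8$ ($Y = 5 + 3 = 8$)
$t = -64$ ($t = 8 \left(-3 - 5\right) = 8 \left(-8\right) = -64$)
$t \left(-16\right) + 46654 = \left(-64\right) \left(-16\right) + 46654 = 1024 + 46654 = 47678$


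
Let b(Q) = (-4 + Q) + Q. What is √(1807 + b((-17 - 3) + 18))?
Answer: √1799 ≈ 42.415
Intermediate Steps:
b(Q) = -4 + 2*Q
√(1807 + b((-17 - 3) + 18)) = √(1807 + (-4 + 2*((-17 - 3) + 18))) = √(1807 + (-4 + 2*(-20 + 18))) = √(1807 + (-4 + 2*(-2))) = √(1807 + (-4 - 4)) = √(1807 - 8) = √1799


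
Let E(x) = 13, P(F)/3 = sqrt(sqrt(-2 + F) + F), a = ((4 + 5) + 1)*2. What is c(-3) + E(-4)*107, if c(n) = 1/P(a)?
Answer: 1391 + 1/(3*sqrt(20 + 3*sqrt(2))) ≈ 1391.1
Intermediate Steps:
a = 20 (a = (9 + 1)*2 = 10*2 = 20)
P(F) = 3*sqrt(F + sqrt(-2 + F)) (P(F) = 3*sqrt(sqrt(-2 + F) + F) = 3*sqrt(F + sqrt(-2 + F)))
c(n) = 1/(3*sqrt(20 + 3*sqrt(2))) (c(n) = 1/(3*sqrt(20 + sqrt(-2 + 20))) = 1/(3*sqrt(20 + sqrt(18))) = 1/(3*sqrt(20 + 3*sqrt(2))))
c(-3) + E(-4)*107 = 1/(3*sqrt(20 + 3*sqrt(2))) + 13*107 = 1/(3*sqrt(20 + 3*sqrt(2))) + 1391 = 1391 + 1/(3*sqrt(20 + 3*sqrt(2)))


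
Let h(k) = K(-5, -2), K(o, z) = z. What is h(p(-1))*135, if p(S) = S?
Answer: -270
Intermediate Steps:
h(k) = -2
h(p(-1))*135 = -2*135 = -270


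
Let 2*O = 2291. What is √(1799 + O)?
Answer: √11778/2 ≈ 54.263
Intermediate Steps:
O = 2291/2 (O = (½)*2291 = 2291/2 ≈ 1145.5)
√(1799 + O) = √(1799 + 2291/2) = √(5889/2) = √11778/2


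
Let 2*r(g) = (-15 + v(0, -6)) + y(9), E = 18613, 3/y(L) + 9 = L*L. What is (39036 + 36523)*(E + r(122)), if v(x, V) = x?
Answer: 67479098335/48 ≈ 1.4058e+9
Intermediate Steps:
y(L) = 3/(-9 + L²) (y(L) = 3/(-9 + L*L) = 3/(-9 + L²))
r(g) = -359/48 (r(g) = ((-15 + 0) + 3/(-9 + 9²))/2 = (-15 + 3/(-9 + 81))/2 = (-15 + 3/72)/2 = (-15 + 3*(1/72))/2 = (-15 + 1/24)/2 = (½)*(-359/24) = -359/48)
(39036 + 36523)*(E + r(122)) = (39036 + 36523)*(18613 - 359/48) = 75559*(893065/48) = 67479098335/48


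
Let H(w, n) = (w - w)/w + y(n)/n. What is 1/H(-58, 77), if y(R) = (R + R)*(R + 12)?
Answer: 1/178 ≈ 0.0056180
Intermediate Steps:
y(R) = 2*R*(12 + R) (y(R) = (2*R)*(12 + R) = 2*R*(12 + R))
H(w, n) = 24 + 2*n (H(w, n) = (w - w)/w + (2*n*(12 + n))/n = 0/w + (24 + 2*n) = 0 + (24 + 2*n) = 24 + 2*n)
1/H(-58, 77) = 1/(24 + 2*77) = 1/(24 + 154) = 1/178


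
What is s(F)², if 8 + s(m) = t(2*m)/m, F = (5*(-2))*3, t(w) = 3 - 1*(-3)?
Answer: 1681/25 ≈ 67.240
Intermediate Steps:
t(w) = 6 (t(w) = 3 + 3 = 6)
F = -30 (F = -10*3 = -30)
s(m) = -8 + 6/m
s(F)² = (-8 + 6/(-30))² = (-8 + 6*(-1/30))² = (-8 - ⅕)² = (-41/5)² = 1681/25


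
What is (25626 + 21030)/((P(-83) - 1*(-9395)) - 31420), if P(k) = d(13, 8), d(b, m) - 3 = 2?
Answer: -3888/1835 ≈ -2.1188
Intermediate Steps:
d(b, m) = 5 (d(b, m) = 3 + 2 = 5)
P(k) = 5
(25626 + 21030)/((P(-83) - 1*(-9395)) - 31420) = (25626 + 21030)/((5 - 1*(-9395)) - 31420) = 46656/((5 + 9395) - 31420) = 46656/(9400 - 31420) = 46656/(-22020) = 46656*(-1/22020) = -3888/1835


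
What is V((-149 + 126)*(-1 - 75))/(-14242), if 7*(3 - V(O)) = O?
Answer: 1727/99694 ≈ 0.017323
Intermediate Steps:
V(O) = 3 - O/7
V((-149 + 126)*(-1 - 75))/(-14242) = (3 - (-149 + 126)*(-1 - 75)/7)/(-14242) = (3 - (-23)*(-76)/7)*(-1/14242) = (3 - ⅐*1748)*(-1/14242) = (3 - 1748/7)*(-1/14242) = -1727/7*(-1/14242) = 1727/99694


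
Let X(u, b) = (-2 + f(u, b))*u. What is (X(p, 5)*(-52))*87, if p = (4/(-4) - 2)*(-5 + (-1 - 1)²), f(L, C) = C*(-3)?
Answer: 230724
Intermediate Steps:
f(L, C) = -3*C
p = 3 (p = (4*(-¼) - 2)*(-5 + (-2)²) = (-1 - 2)*(-5 + 4) = -3*(-1) = 3)
X(u, b) = u*(-2 - 3*b) (X(u, b) = (-2 - 3*b)*u = u*(-2 - 3*b))
(X(p, 5)*(-52))*87 = (-1*3*(2 + 3*5)*(-52))*87 = (-1*3*(2 + 15)*(-52))*87 = (-1*3*17*(-52))*87 = -51*(-52)*87 = 2652*87 = 230724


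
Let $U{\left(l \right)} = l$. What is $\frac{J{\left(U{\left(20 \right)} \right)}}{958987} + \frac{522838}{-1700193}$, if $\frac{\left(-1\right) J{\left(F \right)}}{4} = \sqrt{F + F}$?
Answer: $- \frac{522838}{1700193} - \frac{8 \sqrt{10}}{958987} \approx -0.30754$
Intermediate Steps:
$J{\left(F \right)} = - 4 \sqrt{2} \sqrt{F}$ ($J{\left(F \right)} = - 4 \sqrt{F + F} = - 4 \sqrt{2 F} = - 4 \sqrt{2} \sqrt{F}$)
$\frac{J{\left(U{\left(20 \right)} \right)}}{958987} + \frac{522838}{-1700193} = \frac{\left(-4\right) \sqrt{2} \sqrt{20}}{958987} + \frac{522838}{-1700193} = - 4 \sqrt{2} \cdot 2 \sqrt{5} \cdot \frac{1}{958987} + 522838 \left(- \frac{1}{1700193}\right) = - 8 \sqrt{10} \cdot \frac{1}{958987} - \frac{522838}{1700193} = - \frac{8 \sqrt{10}}{958987} - \frac{522838}{1700193} = - \frac{522838}{1700193} - \frac{8 \sqrt{10}}{958987}$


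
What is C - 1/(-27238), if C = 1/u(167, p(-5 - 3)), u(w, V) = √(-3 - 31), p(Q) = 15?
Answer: 1/27238 - I*√34/34 ≈ 3.6713e-5 - 0.1715*I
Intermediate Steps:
u(w, V) = I*√34 (u(w, V) = √(-34) = I*√34)
C = -I*√34/34 (C = 1/(I*√34) = -I*√34/34 ≈ -0.1715*I)
C - 1/(-27238) = -I*√34/34 - 1/(-27238) = -I*√34/34 - 1*(-1/27238) = -I*√34/34 + 1/27238 = 1/27238 - I*√34/34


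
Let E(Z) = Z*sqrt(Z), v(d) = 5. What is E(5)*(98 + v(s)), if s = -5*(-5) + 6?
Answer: 515*sqrt(5) ≈ 1151.6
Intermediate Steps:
s = 31 (s = 25 + 6 = 31)
E(Z) = Z**(3/2)
E(5)*(98 + v(s)) = 5**(3/2)*(98 + 5) = (5*sqrt(5))*103 = 515*sqrt(5)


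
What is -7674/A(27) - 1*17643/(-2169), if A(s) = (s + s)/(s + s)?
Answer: -5542421/723 ≈ -7665.9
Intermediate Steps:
A(s) = 1 (A(s) = (2*s)/((2*s)) = (2*s)*(1/(2*s)) = 1)
-7674/A(27) - 1*17643/(-2169) = -7674/1 - 1*17643/(-2169) = -7674*1 - 17643*(-1/2169) = -7674 + 5881/723 = -5542421/723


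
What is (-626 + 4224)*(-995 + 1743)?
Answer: 2691304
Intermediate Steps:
(-626 + 4224)*(-995 + 1743) = 3598*748 = 2691304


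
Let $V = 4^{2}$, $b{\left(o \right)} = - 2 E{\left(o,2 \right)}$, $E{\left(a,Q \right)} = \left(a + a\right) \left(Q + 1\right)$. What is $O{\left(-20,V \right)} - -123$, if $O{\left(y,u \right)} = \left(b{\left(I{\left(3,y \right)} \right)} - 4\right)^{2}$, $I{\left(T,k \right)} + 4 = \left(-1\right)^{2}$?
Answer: $1147$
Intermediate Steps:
$I{\left(T,k \right)} = -3$ ($I{\left(T,k \right)} = -4 + \left(-1\right)^{2} = -4 + 1 = -3$)
$E{\left(a,Q \right)} = 2 a \left(1 + Q\right)$
$b{\left(o \right)} = - 12 o$ ($b{\left(o \right)} = - 2 \cdot 2 o \left(1 + 2\right) = - 2 \cdot 2 o 3 = - 2 \cdot 6 o = - 12 o$)
$V = 16$
$O{\left(y,u \right)} = 1024$ ($O{\left(y,u \right)} = \left(\left(-12\right) \left(-3\right) - 4\right)^{2} = \left(36 - 4\right)^{2} = 32^{2} = 1024$)
$O{\left(-20,V \right)} - -123 = 1024 - -123 = 1024 + 123 = 1147$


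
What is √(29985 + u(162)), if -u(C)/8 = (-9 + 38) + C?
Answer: √28457 ≈ 168.69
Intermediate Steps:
u(C) = -232 - 8*C (u(C) = -8*((-9 + 38) + C) = -8*(29 + C) = -232 - 8*C)
√(29985 + u(162)) = √(29985 + (-232 - 8*162)) = √(29985 + (-232 - 1296)) = √(29985 - 1528) = √28457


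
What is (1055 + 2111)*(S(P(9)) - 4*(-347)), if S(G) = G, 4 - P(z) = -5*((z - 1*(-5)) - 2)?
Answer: 4597032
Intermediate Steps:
P(z) = 19 + 5*z (P(z) = 4 - (-5)*((z - 1*(-5)) - 2) = 4 - (-5)*((z + 5) - 2) = 4 - (-5)*((5 + z) - 2) = 4 - (-5)*(3 + z) = 4 - (-15 - 5*z) = 4 + (15 + 5*z) = 19 + 5*z)
(1055 + 2111)*(S(P(9)) - 4*(-347)) = (1055 + 2111)*((19 + 5*9) - 4*(-347)) = 3166*((19 + 45) + 1388) = 3166*(64 + 1388) = 3166*1452 = 4597032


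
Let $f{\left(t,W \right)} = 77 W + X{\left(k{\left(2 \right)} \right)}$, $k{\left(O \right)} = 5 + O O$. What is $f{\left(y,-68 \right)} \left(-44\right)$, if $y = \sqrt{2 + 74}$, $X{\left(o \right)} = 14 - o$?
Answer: $230164$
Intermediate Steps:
$k{\left(O \right)} = 5 + O^{2}$
$y = 2 \sqrt{19}$ ($y = \sqrt{76} = 2 \sqrt{19} \approx 8.7178$)
$f{\left(t,W \right)} = 5 + 77 W$ ($f{\left(t,W \right)} = 77 W + \left(14 - \left(5 + 2^{2}\right)\right) = 77 W + \left(14 - \left(5 + 4\right)\right) = 77 W + \left(14 - 9\right) = 77 W + 5 = 5 + 77 W$)
$f{\left(y,-68 \right)} \left(-44\right) = \left(5 + 77 \left(-68\right)\right) \left(-44\right) = \left(5 - 5236\right) \left(-44\right) = \left(-5231\right) \left(-44\right) = 230164$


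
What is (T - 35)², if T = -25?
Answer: 3600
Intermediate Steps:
(T - 35)² = (-25 - 35)² = (-60)² = 3600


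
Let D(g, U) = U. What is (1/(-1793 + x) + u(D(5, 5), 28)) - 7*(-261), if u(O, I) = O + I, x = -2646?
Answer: 8256539/4439 ≈ 1860.0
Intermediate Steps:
u(O, I) = I + O
(1/(-1793 + x) + u(D(5, 5), 28)) - 7*(-261) = (1/(-1793 - 2646) + (28 + 5)) - 7*(-261) = (1/(-4439) + 33) + 1827 = (-1/4439 + 33) + 1827 = 146486/4439 + 1827 = 8256539/4439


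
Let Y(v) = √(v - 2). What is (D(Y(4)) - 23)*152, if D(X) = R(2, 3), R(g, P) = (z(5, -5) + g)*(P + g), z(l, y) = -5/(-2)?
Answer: -76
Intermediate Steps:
z(l, y) = 5/2 (z(l, y) = -5*(-½) = 5/2)
Y(v) = √(-2 + v)
R(g, P) = (5/2 + g)*(P + g)
D(X) = 45/2 (D(X) = 2² + (5/2)*3 + (5/2)*2 + 3*2 = 4 + 15/2 + 5 + 6 = 45/2)
(D(Y(4)) - 23)*152 = (45/2 - 23)*152 = -½*152 = -76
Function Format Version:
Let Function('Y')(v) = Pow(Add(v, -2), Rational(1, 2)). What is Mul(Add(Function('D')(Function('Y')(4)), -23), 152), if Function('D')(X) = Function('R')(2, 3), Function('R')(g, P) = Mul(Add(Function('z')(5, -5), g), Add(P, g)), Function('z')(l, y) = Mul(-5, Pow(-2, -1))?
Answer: -76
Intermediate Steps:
Function('z')(l, y) = Rational(5, 2) (Function('z')(l, y) = Mul(-5, Rational(-1, 2)) = Rational(5, 2))
Function('Y')(v) = Pow(Add(-2, v), Rational(1, 2))
Function('R')(g, P) = Mul(Add(Rational(5, 2), g), Add(P, g))
Function('D')(X) = Rational(45, 2) (Function('D')(X) = Add(Pow(2, 2), Mul(Rational(5, 2), 3), Mul(Rational(5, 2), 2), Mul(3, 2)) = Add(4, Rational(15, 2), 5, 6) = Rational(45, 2))
Mul(Add(Function('D')(Function('Y')(4)), -23), 152) = Mul(Add(Rational(45, 2), -23), 152) = Mul(Rational(-1, 2), 152) = -76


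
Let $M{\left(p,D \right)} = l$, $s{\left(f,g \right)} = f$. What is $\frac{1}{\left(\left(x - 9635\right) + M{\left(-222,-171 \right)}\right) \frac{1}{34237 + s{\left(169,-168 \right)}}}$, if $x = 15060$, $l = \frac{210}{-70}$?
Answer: $\frac{17203}{2711} \approx 6.3456$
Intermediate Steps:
$l = -3$ ($l = 210 \left(- \frac{1}{70}\right) = -3$)
$M{\left(p,D \right)} = -3$
$\frac{1}{\left(\left(x - 9635\right) + M{\left(-222,-171 \right)}\right) \frac{1}{34237 + s{\left(169,-168 \right)}}} = \frac{1}{\left(\left(15060 - 9635\right) - 3\right) \frac{1}{34237 + 169}} = \frac{1}{\left(\left(15060 - 9635\right) - 3\right) \frac{1}{34406}} = \frac{1}{\left(5425 - 3\right) \frac{1}{34406}} = \frac{1}{5422 \cdot \frac{1}{34406}} = \frac{1}{\frac{2711}{17203}} = \frac{17203}{2711}$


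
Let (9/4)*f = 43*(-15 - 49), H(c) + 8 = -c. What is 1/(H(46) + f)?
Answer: -9/11494 ≈ -0.00078302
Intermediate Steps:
H(c) = -8 - c
f = -11008/9 (f = 4*(43*(-15 - 49))/9 = 4*(43*(-64))/9 = (4/9)*(-2752) = -11008/9 ≈ -1223.1)
1/(H(46) + f) = 1/((-8 - 1*46) - 11008/9) = 1/((-8 - 46) - 11008/9) = 1/(-54 - 11008/9) = 1/(-11494/9) = -9/11494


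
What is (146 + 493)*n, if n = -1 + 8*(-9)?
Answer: -46647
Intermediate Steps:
n = -73 (n = -1 - 72 = -73)
(146 + 493)*n = (146 + 493)*(-73) = 639*(-73) = -46647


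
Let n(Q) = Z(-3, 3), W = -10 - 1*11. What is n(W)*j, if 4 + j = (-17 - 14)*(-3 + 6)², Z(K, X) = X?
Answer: -849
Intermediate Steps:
W = -21 (W = -10 - 11 = -21)
n(Q) = 3
j = -283 (j = -4 + (-17 - 14)*(-3 + 6)² = -4 - 31*3² = -4 - 31*9 = -4 - 279 = -283)
n(W)*j = 3*(-283) = -849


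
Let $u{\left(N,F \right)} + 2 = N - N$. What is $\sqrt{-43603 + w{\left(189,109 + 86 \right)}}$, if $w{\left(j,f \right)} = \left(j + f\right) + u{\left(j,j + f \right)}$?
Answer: $i \sqrt{43221} \approx 207.9 i$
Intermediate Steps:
$u{\left(N,F \right)} = -2$ ($u{\left(N,F \right)} = -2 + \left(N - N\right) = -2 + 0 = -2$)
$w{\left(j,f \right)} = -2 + f + j$ ($w{\left(j,f \right)} = \left(j + f\right) - 2 = \left(f + j\right) - 2 = -2 + f + j$)
$\sqrt{-43603 + w{\left(189,109 + 86 \right)}} = \sqrt{-43603 + \left(-2 + \left(109 + 86\right) + 189\right)} = \sqrt{-43603 + \left(-2 + 195 + 189\right)} = \sqrt{-43603 + 382} = \sqrt{-43221} = i \sqrt{43221}$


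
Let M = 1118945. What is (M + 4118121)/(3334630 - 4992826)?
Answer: -2618533/829098 ≈ -3.1583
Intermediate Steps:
(M + 4118121)/(3334630 - 4992826) = (1118945 + 4118121)/(3334630 - 4992826) = 5237066/(-1658196) = 5237066*(-1/1658196) = -2618533/829098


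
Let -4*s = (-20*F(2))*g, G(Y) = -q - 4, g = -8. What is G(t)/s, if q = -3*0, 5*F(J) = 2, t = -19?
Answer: 1/4 ≈ 0.25000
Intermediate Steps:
F(J) = 2/5 (F(J) = (1/5)*2 = 2/5)
q = 0
G(Y) = -4 (G(Y) = -1*0 - 4 = 0 - 4 = -4)
s = -16 (s = -(-20*2/5)*(-8)/4 = -(-2)*(-8) = -1/4*64 = -16)
G(t)/s = -4/(-16) = -4*(-1/16) = 1/4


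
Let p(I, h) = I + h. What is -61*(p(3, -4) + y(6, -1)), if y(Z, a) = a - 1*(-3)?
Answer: -61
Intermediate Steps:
y(Z, a) = 3 + a (y(Z, a) = a + 3 = 3 + a)
-61*(p(3, -4) + y(6, -1)) = -61*((3 - 4) + (3 - 1)) = -61*(-1 + 2) = -61*1 = -61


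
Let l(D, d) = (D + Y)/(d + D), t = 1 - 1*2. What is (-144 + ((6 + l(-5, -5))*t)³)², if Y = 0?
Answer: 11215801/64 ≈ 1.7525e+5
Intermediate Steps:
t = -1 (t = 1 - 2 = -1)
l(D, d) = D/(D + d) (l(D, d) = (D + 0)/(d + D) = D/(D + d))
(-144 + ((6 + l(-5, -5))*t)³)² = (-144 + ((6 - 5/(-5 - 5))*(-1))³)² = (-144 + ((6 - 5/(-10))*(-1))³)² = (-144 + ((6 - 5*(-⅒))*(-1))³)² = (-144 + ((6 + ½)*(-1))³)² = (-144 + ((13/2)*(-1))³)² = (-144 + (-13/2)³)² = (-144 - 2197/8)² = (-3349/8)² = 11215801/64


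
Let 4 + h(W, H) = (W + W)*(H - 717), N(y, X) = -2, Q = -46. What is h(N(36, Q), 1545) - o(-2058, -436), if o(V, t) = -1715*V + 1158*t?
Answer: -3027898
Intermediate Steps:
h(W, H) = -4 + 2*W*(-717 + H) (h(W, H) = -4 + (W + W)*(H - 717) = -4 + (2*W)*(-717 + H) = -4 + 2*W*(-717 + H))
h(N(36, Q), 1545) - o(-2058, -436) = (-4 - 1434*(-2) + 2*1545*(-2)) - (-1715*(-2058) + 1158*(-436)) = (-4 + 2868 - 6180) - (3529470 - 504888) = -3316 - 1*3024582 = -3316 - 3024582 = -3027898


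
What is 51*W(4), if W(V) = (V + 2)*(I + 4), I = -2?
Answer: 612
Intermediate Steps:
W(V) = 4 + 2*V (W(V) = (V + 2)*(-2 + 4) = (2 + V)*2 = 4 + 2*V)
51*W(4) = 51*(4 + 2*4) = 51*(4 + 8) = 51*12 = 612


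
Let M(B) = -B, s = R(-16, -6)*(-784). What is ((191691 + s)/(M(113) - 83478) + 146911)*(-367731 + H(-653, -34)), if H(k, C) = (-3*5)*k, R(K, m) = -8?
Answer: -4395539783479968/83591 ≈ -5.2584e+10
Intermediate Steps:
H(k, C) = -15*k
s = 6272 (s = -8*(-784) = 6272)
((191691 + s)/(M(113) - 83478) + 146911)*(-367731 + H(-653, -34)) = ((191691 + 6272)/(-1*113 - 83478) + 146911)*(-367731 - 15*(-653)) = (197963/(-113 - 83478) + 146911)*(-367731 + 9795) = (197963/(-83591) + 146911)*(-357936) = (197963*(-1/83591) + 146911)*(-357936) = (-197963/83591 + 146911)*(-357936) = (12280239438/83591)*(-357936) = -4395539783479968/83591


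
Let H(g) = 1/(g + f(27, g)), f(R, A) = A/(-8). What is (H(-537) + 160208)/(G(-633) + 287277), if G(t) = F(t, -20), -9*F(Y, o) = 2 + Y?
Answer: 451666398/810103343 ≈ 0.55754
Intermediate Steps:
f(R, A) = -A/8 (f(R, A) = A*(-1/8) = -A/8)
F(Y, o) = -2/9 - Y/9 (F(Y, o) = -(2 + Y)/9 = -2/9 - Y/9)
G(t) = -2/9 - t/9
H(g) = 8/(7*g) (H(g) = 1/(g - g/8) = 1/(7*g/8) = 8/(7*g))
(H(-537) + 160208)/(G(-633) + 287277) = ((8/7)/(-537) + 160208)/((-2/9 - 1/9*(-633)) + 287277) = ((8/7)*(-1/537) + 160208)/((-2/9 + 211/3) + 287277) = (-8/3759 + 160208)/(631/9 + 287277) = 602221864/(3759*(2586124/9)) = (602221864/3759)*(9/2586124) = 451666398/810103343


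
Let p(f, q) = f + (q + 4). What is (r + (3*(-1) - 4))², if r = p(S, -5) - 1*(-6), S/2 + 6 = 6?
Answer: 4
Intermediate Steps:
S = 0 (S = -12 + 2*6 = -12 + 12 = 0)
p(f, q) = 4 + f + q (p(f, q) = f + (4 + q) = 4 + f + q)
r = 5 (r = (4 + 0 - 5) - 1*(-6) = -1 + 6 = 5)
(r + (3*(-1) - 4))² = (5 + (3*(-1) - 4))² = (5 + (-3 - 4))² = (5 - 7)² = (-2)² = 4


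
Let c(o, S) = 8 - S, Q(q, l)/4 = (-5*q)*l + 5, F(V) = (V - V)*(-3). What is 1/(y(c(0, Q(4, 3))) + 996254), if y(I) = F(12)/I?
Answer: 1/996254 ≈ 1.0038e-6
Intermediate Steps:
F(V) = 0 (F(V) = 0*(-3) = 0)
Q(q, l) = 20 - 20*l*q (Q(q, l) = 4*((-5*q)*l + 5) = 4*(-5*l*q + 5) = 4*(5 - 5*l*q) = 20 - 20*l*q)
y(I) = 0 (y(I) = 0/I = 0)
1/(y(c(0, Q(4, 3))) + 996254) = 1/(0 + 996254) = 1/996254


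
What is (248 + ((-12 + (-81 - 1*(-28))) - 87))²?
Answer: 9216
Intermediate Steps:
(248 + ((-12 + (-81 - 1*(-28))) - 87))² = (248 + ((-12 + (-81 + 28)) - 87))² = (248 + ((-12 - 53) - 87))² = (248 + (-65 - 87))² = (248 - 152)² = 96² = 9216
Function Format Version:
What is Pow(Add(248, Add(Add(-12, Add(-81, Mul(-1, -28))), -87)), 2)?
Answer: 9216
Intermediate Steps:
Pow(Add(248, Add(Add(-12, Add(-81, Mul(-1, -28))), -87)), 2) = Pow(Add(248, Add(Add(-12, Add(-81, 28)), -87)), 2) = Pow(Add(248, Add(Add(-12, -53), -87)), 2) = Pow(Add(248, Add(-65, -87)), 2) = Pow(Add(248, -152), 2) = Pow(96, 2) = 9216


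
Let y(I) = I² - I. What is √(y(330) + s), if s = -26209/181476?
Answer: √19702823111/426 ≈ 329.50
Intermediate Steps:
s = -26209/181476 (s = -26209*1/181476 = -26209/181476 ≈ -0.14442)
√(y(330) + s) = √(330*(-1 + 330) - 26209/181476) = √(330*329 - 26209/181476) = √(108570 - 26209/181476) = √(19702823111/181476) = √19702823111/426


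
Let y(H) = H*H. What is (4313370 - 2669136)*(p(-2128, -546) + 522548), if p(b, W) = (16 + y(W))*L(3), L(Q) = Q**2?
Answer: 5270980126224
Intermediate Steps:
y(H) = H**2
p(b, W) = 144 + 9*W**2 (p(b, W) = (16 + W**2)*3**2 = (16 + W**2)*9 = 144 + 9*W**2)
(4313370 - 2669136)*(p(-2128, -546) + 522548) = (4313370 - 2669136)*((144 + 9*(-546)**2) + 522548) = 1644234*((144 + 9*298116) + 522548) = 1644234*((144 + 2683044) + 522548) = 1644234*(2683188 + 522548) = 1644234*3205736 = 5270980126224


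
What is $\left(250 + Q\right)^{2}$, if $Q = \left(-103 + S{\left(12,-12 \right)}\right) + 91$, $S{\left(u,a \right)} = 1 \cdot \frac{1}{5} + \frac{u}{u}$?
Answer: $\frac{1430416}{25} \approx 57217.0$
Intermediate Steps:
$S{\left(u,a \right)} = \frac{6}{5}$ ($S{\left(u,a \right)} = 1 \cdot \frac{1}{5} + 1 = \frac{1}{5} + 1 = \frac{6}{5}$)
$Q = - \frac{54}{5}$ ($Q = \left(-103 + \frac{6}{5}\right) + 91 = - \frac{509}{5} + 91 = - \frac{54}{5} \approx -10.8$)
$\left(250 + Q\right)^{2} = \left(250 - \frac{54}{5}\right)^{2} = \left(\frac{1196}{5}\right)^{2} = \frac{1430416}{25}$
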